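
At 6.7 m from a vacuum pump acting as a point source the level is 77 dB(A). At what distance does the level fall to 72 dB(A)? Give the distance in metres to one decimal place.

Point-source spreading drops the level by 20·log₁₀(r₂/r₁); inverting, r₂/r₁ = 10^(ΔL/20).
r₂ = 6.7·10^((77−72)/20) = 6.7·10^(5.0/20) = 11.91 m.

11.9 m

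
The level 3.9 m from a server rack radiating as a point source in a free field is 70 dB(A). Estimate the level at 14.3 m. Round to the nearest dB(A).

59 dB(A)

Point-source attenuation: ΔL = 20·log₁₀(r₂/r₁) = 20·log₁₀(14.3/3.9) = 11.285 dB.
L₂ = 70 − 20·log₁₀(14.3/3.9) = 70 − 11.285 = 58.71 dB(A).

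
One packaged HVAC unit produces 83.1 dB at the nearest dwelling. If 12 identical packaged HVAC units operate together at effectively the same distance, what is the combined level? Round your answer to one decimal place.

With 12 equal, uncorrelated contributions the intensity is 12× that of one unit, giving a rise of 10·log₁₀ 12.
L_total = 83.1 + 10·log₁₀(12) = 83.1 + 10.792 = 93.89 dB.

93.9 dB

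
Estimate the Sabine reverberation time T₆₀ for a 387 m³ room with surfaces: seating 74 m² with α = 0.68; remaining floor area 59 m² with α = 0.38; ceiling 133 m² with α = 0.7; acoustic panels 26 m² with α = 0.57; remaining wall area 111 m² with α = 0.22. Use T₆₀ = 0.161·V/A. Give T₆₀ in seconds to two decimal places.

Total absorption A = 74·0.68 + 59·0.38 + 133·0.7 + 26·0.57 + 111·0.22 = 205.08 m² sabins.
T₆₀ = 0.161·V/A = 0.161·387/205.08 = 0.304 s.

0.30 s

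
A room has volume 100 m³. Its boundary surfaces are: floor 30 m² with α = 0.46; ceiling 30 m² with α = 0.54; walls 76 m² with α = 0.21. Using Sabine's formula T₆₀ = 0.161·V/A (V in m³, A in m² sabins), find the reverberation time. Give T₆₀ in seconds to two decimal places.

Total absorption A = 30·0.46 + 30·0.54 + 76·0.21 = 45.96 m² sabins.
T₆₀ = 0.161·V/A = 0.161·100/45.96 = 0.350 s.

0.35 s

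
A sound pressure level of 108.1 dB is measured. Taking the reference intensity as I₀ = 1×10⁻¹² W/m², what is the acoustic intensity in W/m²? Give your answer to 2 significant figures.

0.065 W/m²

I/I₀ = 10^(108.1/10) = 6.457e+10, so I = 6.457e+10 × 10⁻¹² W/m².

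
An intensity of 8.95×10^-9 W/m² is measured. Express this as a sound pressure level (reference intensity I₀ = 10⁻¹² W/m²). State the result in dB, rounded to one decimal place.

I/I₀ = 8.95×10^-9/10⁻¹² = 8.95×10^3, and L = 10·log₁₀(I/I₀).
L = 10·(0.9518 + 3) = 39.52 dB.

39.5 dB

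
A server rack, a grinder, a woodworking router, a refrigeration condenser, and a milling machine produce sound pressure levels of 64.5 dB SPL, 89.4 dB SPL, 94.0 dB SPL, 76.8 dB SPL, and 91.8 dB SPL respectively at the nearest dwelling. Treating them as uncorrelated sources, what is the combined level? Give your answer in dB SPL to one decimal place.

96.9 dB SPL

Incoherent sources combine by intensity addition: L_total = 10·log₁₀(Σ 10^(L_i/10)).
Σ 10^(L/10) = 10^(64.5/10) + 10^(89.4/10) + 10^(94.0/10) + 10^(76.8/10) + 10^(91.8/10) = 4.947e+09.
L_total = 10·log₁₀(4.947e+09) = 96.94 dB SPL.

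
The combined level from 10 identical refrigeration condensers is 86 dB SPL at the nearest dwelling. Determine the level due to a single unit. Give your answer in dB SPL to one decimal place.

10 equal contributions raise the level by 10·log₁₀ 10 = 10.000 dB, so each unit alone gives 86 − 10.000.

76.0 dB SPL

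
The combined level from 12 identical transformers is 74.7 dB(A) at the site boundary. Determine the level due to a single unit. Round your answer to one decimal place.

63.9 dB(A)

12 equal contributions raise the level by 10·log₁₀ 12 = 10.792 dB, so each unit alone gives 74.7 − 10.792.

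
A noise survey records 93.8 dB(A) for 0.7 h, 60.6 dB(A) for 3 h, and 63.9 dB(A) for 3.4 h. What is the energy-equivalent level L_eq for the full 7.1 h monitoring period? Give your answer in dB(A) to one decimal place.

83.8 dB(A)

Weight each interval's intensity by its duration and average over T = 7.1 h:
Σ tᵢ·10^(Lᵢ/10) = 0.7·10^(93.8/10) + 3·10^(60.6/10) + 3.4·10^(63.9/10) = 1.691e+09.
L_eq = 10·log₁₀(1.691e+09/7.1) = 83.77 dB(A).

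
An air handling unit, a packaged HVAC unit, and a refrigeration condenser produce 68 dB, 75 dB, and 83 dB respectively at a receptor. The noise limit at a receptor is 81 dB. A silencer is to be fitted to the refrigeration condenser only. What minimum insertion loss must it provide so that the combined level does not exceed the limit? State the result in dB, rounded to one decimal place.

Fixed contribution from the other sources: Σ 10^(L/10) = 10^(68/10) + 10^(75/10) = 3.793e+07 (75.79 dB).
To meet 81 dB overall, the treated refrigeration condenser may contribute at most 10^(81/10) − 3.793e+07 = 8.796e+07, i.e. 79.44 dB.
So the refrigeration condenser must be reduced from 83 to 79.44 dB: IL = 3.56 dB.

3.6 dB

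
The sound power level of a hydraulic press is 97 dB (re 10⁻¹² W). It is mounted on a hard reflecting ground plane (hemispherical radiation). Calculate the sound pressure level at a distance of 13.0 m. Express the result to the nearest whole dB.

67 dB

The power spreads over a hemisphere of area 2π·r², so L_p = L_w − 10·log₁₀(2π·r²).
2π·r² = 1062 m², 10·log₁₀ of that is 30.261 dB.
L_p = 97 − 30.261 = 66.74 dB.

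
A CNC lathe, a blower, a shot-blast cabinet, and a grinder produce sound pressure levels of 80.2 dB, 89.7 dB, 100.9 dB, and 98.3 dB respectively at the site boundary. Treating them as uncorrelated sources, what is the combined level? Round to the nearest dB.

103 dB

For uncorrelated sources the intensities add, so convert each level to linear form, sum, and take 10·log₁₀ of the total.
Σ 10^(L/10) = 10^(80.2/10) + 10^(89.7/10) + 10^(100.9/10) + 10^(98.3/10) = 2.010e+10.
L_total = 10·log₁₀(2.010e+10) = 103.03 dB.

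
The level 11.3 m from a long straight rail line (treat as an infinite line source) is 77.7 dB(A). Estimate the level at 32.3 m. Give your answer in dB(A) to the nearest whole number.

73 dB(A)

Cylindrical spreading from a line source gives a 10·log₁₀(r₂/r₁) drop.
L₂ = 77.7 − 10·log₁₀(32.3/11.3) = 77.7 − 4.561 = 73.14 dB(A).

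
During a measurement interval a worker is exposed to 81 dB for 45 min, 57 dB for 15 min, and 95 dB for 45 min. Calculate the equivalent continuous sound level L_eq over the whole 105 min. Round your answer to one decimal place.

91.5 dB

The energy average is taken in the linear domain: L_eq = 10·log₁₀[(Σ tᵢ·10^(Lᵢ/10))/T], T = 105 min.
Σ tᵢ·10^(Lᵢ/10) = 45·10^(81/10) + 15·10^(57/10) + 45·10^(95/10) = 1.480e+11.
L_eq = 10·log₁₀(1.480e+11/105) = 91.49 dB.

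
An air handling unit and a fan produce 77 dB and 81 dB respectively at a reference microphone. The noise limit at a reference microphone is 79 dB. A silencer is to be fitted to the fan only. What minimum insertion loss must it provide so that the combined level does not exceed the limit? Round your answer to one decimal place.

The untreated sources together contribute 10^(77/10) = 5.012e+07, i.e. 77.00 dB.
The limit corresponds to 10^(79/10) = 7.943e+07; subtracting the fixed part leaves 2.931e+07 for the fan, i.e. 74.67 dB.
So the fan must be reduced from 81 to 74.67 dB: IL = 6.33 dB.

6.3 dB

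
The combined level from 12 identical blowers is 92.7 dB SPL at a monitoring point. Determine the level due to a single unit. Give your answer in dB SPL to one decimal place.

12 equal contributions raise the level by 10·log₁₀ 12 = 10.792 dB, so each unit alone gives 92.7 − 10.792.

81.9 dB SPL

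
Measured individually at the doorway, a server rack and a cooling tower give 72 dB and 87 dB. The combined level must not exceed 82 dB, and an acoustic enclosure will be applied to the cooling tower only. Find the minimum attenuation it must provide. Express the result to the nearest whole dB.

5 dB

Fixed contribution from the other source: Σ 10^(L/10) = 10^(72/10) = 1.585e+07 (72.00 dB).
To meet 82 dB overall, the treated cooling tower may contribute at most 10^(82/10) − 1.585e+07 = 1.426e+08, i.e. 81.54 dB.
Required insertion loss = 87 − 81.54 = 5.46 dB.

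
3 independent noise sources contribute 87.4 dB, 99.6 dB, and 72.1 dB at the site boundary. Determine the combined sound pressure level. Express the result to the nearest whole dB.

For uncorrelated sources the intensities add, so convert each level to linear form, sum, and take 10·log₁₀ of the total.
Σ 10^(L/10) = 10^(87.4/10) + 10^(99.6/10) + 10^(72.1/10) = 9.686e+09.
L_total = 10·log₁₀(9.686e+09) = 99.86 dB.

100 dB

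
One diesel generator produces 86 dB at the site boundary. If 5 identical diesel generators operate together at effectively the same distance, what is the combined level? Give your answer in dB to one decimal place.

N identical incoherent sources raise the level by 10·log₁₀ N.
L_total = 86 + 10·log₁₀(5) = 86 + 6.990 = 92.99 dB.

93.0 dB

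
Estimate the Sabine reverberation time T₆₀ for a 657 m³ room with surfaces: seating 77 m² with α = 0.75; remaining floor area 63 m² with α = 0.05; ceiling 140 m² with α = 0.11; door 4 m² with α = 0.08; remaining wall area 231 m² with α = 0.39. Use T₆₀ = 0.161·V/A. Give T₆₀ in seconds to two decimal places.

0.63 s

A = Σ Sᵢαᵢ = 77·0.75 + 63·0.05 + 140·0.11 + 4·0.08 + 231·0.39 = 166.71 m².
T₆₀ = 0.161·V/A = 0.161·657/166.71 = 0.634 s.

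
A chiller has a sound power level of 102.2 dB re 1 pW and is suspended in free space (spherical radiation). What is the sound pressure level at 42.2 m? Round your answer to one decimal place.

58.7 dB

Free-field spherical radiation: L_p = L_w − 10·log₁₀(4π·r²), r = 42.2 m.
4π·r² = 2.238e+04 m², 10·log₁₀ of that is 43.498 dB.
L_p = 102.2 − 43.498 = 58.70 dB.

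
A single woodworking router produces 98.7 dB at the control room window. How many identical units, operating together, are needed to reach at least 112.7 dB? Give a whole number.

Need L₁ + 10·log₁₀ N ≥ 112.7, i.e. log₁₀ N ≥ 1.40.
N ≥ 10^(14.0/10) = 25.119, so N = 26.

26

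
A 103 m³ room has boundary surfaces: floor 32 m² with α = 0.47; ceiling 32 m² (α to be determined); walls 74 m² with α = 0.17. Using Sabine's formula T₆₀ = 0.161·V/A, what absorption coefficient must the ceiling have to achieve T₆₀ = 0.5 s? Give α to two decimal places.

A = 0.161·V/T₆₀ = 0.161·103/0.5 = 33.17 m² sabins.
Absorption from the other surfaces = 32·0.47 + 74·0.17 = 27.62 m², so the ceiling must supply 5.55 m² over 32 m².
α = 5.55/32 = 0.173.

0.17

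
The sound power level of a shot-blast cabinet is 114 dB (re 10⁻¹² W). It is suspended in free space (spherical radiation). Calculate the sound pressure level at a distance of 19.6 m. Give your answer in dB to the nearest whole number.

77 dB

Free-field spherical radiation: L_p = L_w − 10·log₁₀(4π·r²), r = 19.6 m.
4π·r² = 4827 m², 10·log₁₀ of that is 36.837 dB.
L_p = 114 − 36.837 = 77.16 dB.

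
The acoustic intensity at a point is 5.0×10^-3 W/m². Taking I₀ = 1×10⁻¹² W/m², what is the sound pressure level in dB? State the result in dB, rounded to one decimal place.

97.0 dB

Dividing by I₀ shifts the exponent by 12: I/I₀ = 5.0×10^9.
L = 10·(0.6990 + 9) = 96.99 dB.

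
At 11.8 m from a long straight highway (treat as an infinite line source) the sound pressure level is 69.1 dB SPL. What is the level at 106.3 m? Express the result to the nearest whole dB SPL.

60 dB SPL

Line-source attenuation: ΔL = 10·log₁₀(r₂/r₁) = 10·log₁₀(106.3/11.8) = 9.547 dB.
L₂ = 69.1 − 10·log₁₀(106.3/11.8) = 69.1 − 9.547 = 59.55 dB SPL.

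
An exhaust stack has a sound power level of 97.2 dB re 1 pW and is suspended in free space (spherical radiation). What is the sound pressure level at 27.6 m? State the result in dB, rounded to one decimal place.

57.4 dB

Free-field spherical radiation: L_p = L_w − 10·log₁₀(4π·r²), r = 27.6 m.
4π·r² = 9573 m², 10·log₁₀ of that is 39.810 dB.
L_p = 97.2 − 39.810 = 57.39 dB.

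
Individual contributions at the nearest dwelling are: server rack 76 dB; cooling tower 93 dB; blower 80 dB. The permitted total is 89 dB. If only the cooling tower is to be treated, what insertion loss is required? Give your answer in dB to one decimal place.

4.8 dB

Everything except the cooling tower sums to 10^(76/10) + 10^(80/10) = 1.398e+08 in linear terms, 81.46 dB.
The limit corresponds to 10^(89/10) = 7.943e+08; subtracting the fixed part leaves 6.545e+08 for the cooling tower, i.e. 88.16 dB.
Required insertion loss = 93 − 88.16 = 4.84 dB.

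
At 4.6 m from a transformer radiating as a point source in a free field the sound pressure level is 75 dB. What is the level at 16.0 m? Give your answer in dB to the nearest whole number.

Point-source attenuation: ΔL = 20·log₁₀(r₂/r₁) = 20·log₁₀(16.0/4.6) = 10.827 dB.
L₂ = 75 − 20·log₁₀(16.0/4.6) = 75 − 10.827 = 64.17 dB.

64 dB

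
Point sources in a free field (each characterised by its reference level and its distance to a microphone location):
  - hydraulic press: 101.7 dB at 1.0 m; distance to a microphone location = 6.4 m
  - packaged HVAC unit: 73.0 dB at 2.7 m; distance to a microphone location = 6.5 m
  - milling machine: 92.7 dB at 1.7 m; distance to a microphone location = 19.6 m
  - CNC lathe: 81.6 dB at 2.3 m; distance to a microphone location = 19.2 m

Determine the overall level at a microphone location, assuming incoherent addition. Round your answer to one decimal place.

85.8 dB

Apply inverse-square spreading to bring every level to the receiver, then sum 10^(L/10).
hydraulic press: 101.7 − 20·log₁₀(6.4/1.0) = 101.7 − 16.12 = 85.58 dB.
packaged HVAC unit: 73.0 − 20·log₁₀(6.5/2.7) = 73.0 − 7.63 = 65.37 dB.
milling machine: 92.7 − 20·log₁₀(19.6/1.7) = 92.7 − 21.24 = 71.46 dB.
CNC lathe: 81.6 − 20·log₁₀(19.2/2.3) = 81.6 − 18.43 = 63.17 dB.
Σ 10^(L/10) = 3.806e+08 → L_total = 10·log₁₀(3.806e+08) = 85.81 dB.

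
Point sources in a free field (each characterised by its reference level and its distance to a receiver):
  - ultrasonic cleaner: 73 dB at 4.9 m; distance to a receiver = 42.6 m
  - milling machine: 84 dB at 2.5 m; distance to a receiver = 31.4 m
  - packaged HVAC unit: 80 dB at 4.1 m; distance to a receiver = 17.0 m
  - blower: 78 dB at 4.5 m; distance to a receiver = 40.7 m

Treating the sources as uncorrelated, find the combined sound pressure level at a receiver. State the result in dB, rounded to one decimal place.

Apply inverse-square spreading to bring every level to the receiver, then sum 10^(L/10).
ultrasonic cleaner: 73 − 20·log₁₀(42.6/4.9) = 73 − 18.78 = 54.22 dB.
milling machine: 84 − 20·log₁₀(31.4/2.5) = 84 − 21.98 = 62.02 dB.
packaged HVAC unit: 80 − 20·log₁₀(17.0/4.1) = 80 − 12.35 = 67.65 dB.
blower: 78 − 20·log₁₀(40.7/4.5) = 78 − 19.13 = 58.87 dB.
Σ 10^(L/10) = 8.444e+06 → L_total = 10·log₁₀(8.444e+06) = 69.27 dB.

69.3 dB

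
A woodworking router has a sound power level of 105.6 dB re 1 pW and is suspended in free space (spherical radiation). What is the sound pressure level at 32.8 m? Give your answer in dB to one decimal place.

Free-field spherical radiation: L_p = L_w − 10·log₁₀(4π·r²), r = 32.8 m.
4π·r² = 1.352e+04 m², 10·log₁₀ of that is 41.310 dB.
L_p = 105.6 − 41.310 = 64.29 dB.

64.3 dB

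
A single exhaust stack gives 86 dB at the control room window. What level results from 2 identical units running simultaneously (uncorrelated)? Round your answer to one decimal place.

89.0 dB

L_total = L₁ + 10·log₁₀ N for N identical incoherent sources.
L_total = 86 + 10·log₁₀(2) = 86 + 3.010 = 89.01 dB.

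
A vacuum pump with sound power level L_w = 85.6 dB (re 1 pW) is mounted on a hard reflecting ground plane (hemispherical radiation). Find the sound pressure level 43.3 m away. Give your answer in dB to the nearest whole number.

45 dB

L_p = L_w − 10·log₁₀(2π·r²) with r = 43.3 m.
2π·r² = 1.178e+04 m², 10·log₁₀ of that is 40.712 dB.
L_p = 85.6 − 40.712 = 44.89 dB.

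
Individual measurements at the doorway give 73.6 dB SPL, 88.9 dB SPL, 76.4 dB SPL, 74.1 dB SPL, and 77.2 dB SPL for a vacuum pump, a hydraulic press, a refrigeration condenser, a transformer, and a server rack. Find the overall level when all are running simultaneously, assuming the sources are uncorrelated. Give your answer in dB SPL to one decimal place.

Incoherent sources combine by intensity addition: L_total = 10·log₁₀(Σ 10^(L_i/10)).
Σ 10^(L/10) = 10^(73.6/10) + 10^(88.9/10) + 10^(76.4/10) + 10^(74.1/10) + 10^(77.2/10) = 9.210e+08.
L_total = 10·log₁₀(9.210e+08) = 89.64 dB SPL.

89.6 dB SPL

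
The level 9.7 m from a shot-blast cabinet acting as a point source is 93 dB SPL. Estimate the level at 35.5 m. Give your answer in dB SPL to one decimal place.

For a point source, L₂ = L₁ − 20·log₁₀(r₂/r₁).
L₂ = 93 − 20·log₁₀(35.5/9.7) = 93 − 11.269 = 81.73 dB SPL.

81.7 dB SPL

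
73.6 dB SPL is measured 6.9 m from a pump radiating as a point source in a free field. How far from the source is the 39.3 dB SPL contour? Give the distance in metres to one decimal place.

For a point source L₁ − L₂ = 20·log₁₀(r₂/r₁), so r₂ = r₁·10^((L₁−L₂)/20).
r₂ = 6.9·10^((73.6−39.3)/20) = 6.9·10^(34.3/20) = 357.97 m.

358.0 m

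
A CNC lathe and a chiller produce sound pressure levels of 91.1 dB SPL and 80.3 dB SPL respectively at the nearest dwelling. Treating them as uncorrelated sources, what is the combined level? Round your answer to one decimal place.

Incoherent sources combine by intensity addition: L_total = 10·log₁₀(Σ 10^(L_i/10)).
Σ 10^(L/10) = 10^(91.1/10) + 10^(80.3/10) = 1.395e+09.
L_total = 10·log₁₀(1.395e+09) = 91.45 dB SPL.

91.4 dB SPL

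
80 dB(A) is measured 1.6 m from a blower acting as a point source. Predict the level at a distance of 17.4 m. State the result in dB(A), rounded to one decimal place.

Spherical spreading from a point source gives a 20·log₁₀(r₂/r₁) drop.
L₂ = 80 − 20·log₁₀(17.4/1.6) = 80 − 20.729 = 59.27 dB(A).

59.3 dB(A)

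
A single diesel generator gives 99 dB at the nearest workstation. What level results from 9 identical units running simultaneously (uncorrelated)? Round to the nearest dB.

109 dB

With 9 equal, uncorrelated contributions the intensity is 9× that of one unit, giving a rise of 10·log₁₀ 9.
L_total = 99 + 10·log₁₀(9) = 99 + 9.542 = 108.54 dB.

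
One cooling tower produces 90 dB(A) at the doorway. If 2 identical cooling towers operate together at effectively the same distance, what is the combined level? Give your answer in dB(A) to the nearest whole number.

93 dB(A)

With 2 equal, uncorrelated contributions the intensity is 2× that of one unit, giving a rise of 10·log₁₀ 2.
L_total = 90 + 10·log₁₀(2) = 90 + 3.010 = 93.01 dB(A).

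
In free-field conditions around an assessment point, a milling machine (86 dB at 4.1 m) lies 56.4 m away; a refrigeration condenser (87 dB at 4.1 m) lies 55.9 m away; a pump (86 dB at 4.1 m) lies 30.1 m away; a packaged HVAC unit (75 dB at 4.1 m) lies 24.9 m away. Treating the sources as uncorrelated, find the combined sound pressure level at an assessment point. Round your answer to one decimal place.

Propagate each source to the receiver with L = L_ref − 20·log₁₀(r/r_ref), then add intensities.
milling machine: 86 − 20·log₁₀(56.4/4.1) = 86 − 22.77 = 63.23 dB.
refrigeration condenser: 87 − 20·log₁₀(55.9/4.1) = 87 − 22.69 = 64.31 dB.
pump: 86 − 20·log₁₀(30.1/4.1) = 86 − 17.32 = 68.68 dB.
packaged HVAC unit: 75 − 20·log₁₀(24.9/4.1) = 75 − 15.67 = 59.33 dB.
Σ 10^(L/10) = 1.304e+07 → L_total = 10·log₁₀(1.304e+07) = 71.15 dB.

71.2 dB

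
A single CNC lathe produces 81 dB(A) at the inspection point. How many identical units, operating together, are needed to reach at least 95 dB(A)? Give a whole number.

26

N identical sources give L₁ + 10·log₁₀ N, so require 10·log₁₀ N ≥ 95 − 81 = 14.0 dB.
N ≥ 10^(14.0/10) = 25.119, so N = 26.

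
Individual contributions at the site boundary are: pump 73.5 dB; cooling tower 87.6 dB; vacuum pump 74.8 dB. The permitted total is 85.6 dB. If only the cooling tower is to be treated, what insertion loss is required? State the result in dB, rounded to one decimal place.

2.7 dB

The untreated sources together contribute 10^(73.5/10) + 10^(74.8/10) = 5.259e+07, i.e. 77.21 dB.
The limit corresponds to 10^(85.6/10) = 3.631e+08; subtracting the fixed part leaves 3.105e+08 for the cooling tower, i.e. 84.92 dB.
So the cooling tower must be reduced from 87.6 to 84.92 dB: IL = 2.68 dB.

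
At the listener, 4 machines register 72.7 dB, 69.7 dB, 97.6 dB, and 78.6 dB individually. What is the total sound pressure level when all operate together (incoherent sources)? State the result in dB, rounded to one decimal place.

For uncorrelated sources the intensities add, so convert each level to linear form, sum, and take 10·log₁₀ of the total.
Σ 10^(L/10) = 10^(72.7/10) + 10^(69.7/10) + 10^(97.6/10) + 10^(78.6/10) = 5.855e+09.
L_total = 10·log₁₀(5.855e+09) = 97.68 dB.

97.7 dB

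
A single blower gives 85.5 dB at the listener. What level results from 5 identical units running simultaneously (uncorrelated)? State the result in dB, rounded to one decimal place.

With 5 equal, uncorrelated contributions the intensity is 5× that of one unit, giving a rise of 10·log₁₀ 5.
L_total = 85.5 + 10·log₁₀(5) = 85.5 + 6.990 = 92.49 dB.

92.5 dB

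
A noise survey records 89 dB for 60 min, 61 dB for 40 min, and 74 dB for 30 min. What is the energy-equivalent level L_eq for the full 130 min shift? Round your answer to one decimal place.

The energy average is taken in the linear domain: L_eq = 10·log₁₀[(Σ tᵢ·10^(Lᵢ/10))/T], T = 130 min.
Σ tᵢ·10^(Lᵢ/10) = 60·10^(89/10) + 40·10^(61/10) + 30·10^(74/10) = 4.846e+10.
L_eq = 10·log₁₀(4.846e+10/130) = 85.71 dB.

85.7 dB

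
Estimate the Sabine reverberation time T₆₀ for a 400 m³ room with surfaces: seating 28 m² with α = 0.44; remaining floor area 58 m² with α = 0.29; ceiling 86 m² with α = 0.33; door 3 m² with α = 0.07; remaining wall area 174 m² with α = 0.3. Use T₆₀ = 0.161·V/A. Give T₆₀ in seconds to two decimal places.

Total absorption A = 28·0.44 + 58·0.29 + 86·0.33 + 3·0.07 + 174·0.3 = 109.93 m² sabins.
T₆₀ = 0.161·V/A = 0.161·400/109.93 = 0.586 s.

0.59 s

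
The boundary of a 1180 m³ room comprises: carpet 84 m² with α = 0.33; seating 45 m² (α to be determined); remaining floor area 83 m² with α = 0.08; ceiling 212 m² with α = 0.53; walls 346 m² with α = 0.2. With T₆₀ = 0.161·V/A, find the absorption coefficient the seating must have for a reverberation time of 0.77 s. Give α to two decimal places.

From T₆₀ = 0.161·V/A, the target T₆₀ = 0.77 s needs A = 0.161·1180/0.77 = 246.73 m².
Absorption from the other surfaces = 84·0.33 + 83·0.08 + 212·0.53 + 346·0.2 = 215.92 m², so the seating must supply 30.81 m² over 45 m².
α = 30.81/45 = 0.685.

0.68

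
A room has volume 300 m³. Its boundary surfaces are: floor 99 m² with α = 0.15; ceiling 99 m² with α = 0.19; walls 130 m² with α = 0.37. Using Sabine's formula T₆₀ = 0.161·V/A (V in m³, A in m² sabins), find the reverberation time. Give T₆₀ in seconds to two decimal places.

0.59 s

Summing Sᵢαᵢ: 99·0.15 + 99·0.19 + 130·0.37 = 81.76 m².
T₆₀ = 0.161 × 300 / 81.76 = 0.591 s.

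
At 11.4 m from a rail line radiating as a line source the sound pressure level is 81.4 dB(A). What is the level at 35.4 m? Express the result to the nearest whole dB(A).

76 dB(A)

Line-source attenuation: ΔL = 10·log₁₀(r₂/r₁) = 10·log₁₀(35.4/11.4) = 4.921 dB.
L₂ = 81.4 − 10·log₁₀(35.4/11.4) = 81.4 − 4.921 = 76.48 dB(A).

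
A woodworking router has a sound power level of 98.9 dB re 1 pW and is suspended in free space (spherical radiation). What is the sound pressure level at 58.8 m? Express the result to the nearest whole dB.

53 dB

Free-field spherical radiation: L_p = L_w − 10·log₁₀(4π·r²), r = 58.8 m.
4π·r² = 4.345e+04 m², 10·log₁₀ of that is 46.380 dB.
L_p = 98.9 − 46.380 = 52.52 dB.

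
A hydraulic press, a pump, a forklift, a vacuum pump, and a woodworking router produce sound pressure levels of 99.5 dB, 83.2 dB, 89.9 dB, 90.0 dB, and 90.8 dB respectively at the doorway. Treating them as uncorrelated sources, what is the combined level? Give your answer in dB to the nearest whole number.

101 dB

For uncorrelated sources the intensities add, so convert each level to linear form, sum, and take 10·log₁₀ of the total.
Σ 10^(L/10) = 10^(99.5/10) + 10^(83.2/10) + 10^(89.9/10) + 10^(90.0/10) + 10^(90.8/10) = 1.230e+10.
L_total = 10·log₁₀(1.230e+10) = 100.90 dB.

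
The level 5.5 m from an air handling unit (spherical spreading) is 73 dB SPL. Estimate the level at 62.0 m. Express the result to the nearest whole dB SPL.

52 dB SPL

Spherical spreading from a point source gives a 20·log₁₀(r₂/r₁) drop.
L₂ = 73 − 20·log₁₀(62.0/5.5) = 73 − 21.041 = 51.96 dB SPL.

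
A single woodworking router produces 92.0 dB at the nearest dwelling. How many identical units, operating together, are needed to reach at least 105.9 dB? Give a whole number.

The shortfall is 105.9 − 92.0 = 13.9 dB, and N units add 10·log₁₀ N, so need 10·log₁₀ N ≥ 13.9.
N ≥ 10^(13.9/10) = 24.547, so N = 25.

25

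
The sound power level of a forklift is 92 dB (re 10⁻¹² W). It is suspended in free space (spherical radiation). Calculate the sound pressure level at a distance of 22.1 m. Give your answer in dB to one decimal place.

54.1 dB

The power spreads over a sphere of area 4π·r², so L_p = L_w − 10·log₁₀(4π·r²).
4π·r² = 6138 m², 10·log₁₀ of that is 37.880 dB.
L_p = 92 − 37.880 = 54.12 dB.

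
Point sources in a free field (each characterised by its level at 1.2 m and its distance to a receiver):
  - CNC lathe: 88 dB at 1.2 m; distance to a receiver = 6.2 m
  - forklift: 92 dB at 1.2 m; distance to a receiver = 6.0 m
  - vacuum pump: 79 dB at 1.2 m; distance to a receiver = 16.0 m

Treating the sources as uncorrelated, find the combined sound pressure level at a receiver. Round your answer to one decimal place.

First find each source's level at the receiver (point-source: −20·log₁₀(r/r_ref)), then combine on an intensity basis.
CNC lathe: 88 − 20·log₁₀(6.2/1.2) = 88 − 14.26 = 73.74 dB.
forklift: 92 − 20·log₁₀(6.0/1.2) = 92 − 13.98 = 78.02 dB.
vacuum pump: 79 − 20·log₁₀(16.0/1.2) = 79 − 22.50 = 56.50 dB.
Σ 10^(L/10) = 8.748e+07 → L_total = 10·log₁₀(8.748e+07) = 79.42 dB.

79.4 dB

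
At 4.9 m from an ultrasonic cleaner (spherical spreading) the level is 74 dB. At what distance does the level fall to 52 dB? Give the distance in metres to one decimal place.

For a point source L₁ − L₂ = 20·log₁₀(r₂/r₁), so r₂ = r₁·10^((L₁−L₂)/20).
r₂ = 4.9·10^((74−52)/20) = 4.9·10^(22.0/20) = 61.69 m.

61.7 m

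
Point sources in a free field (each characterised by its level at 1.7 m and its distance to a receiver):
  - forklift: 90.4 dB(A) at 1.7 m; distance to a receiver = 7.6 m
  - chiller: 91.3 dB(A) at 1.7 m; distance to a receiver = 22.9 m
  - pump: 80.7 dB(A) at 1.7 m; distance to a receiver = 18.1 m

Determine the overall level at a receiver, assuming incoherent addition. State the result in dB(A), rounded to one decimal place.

78.0 dB(A)

Apply inverse-square spreading to bring every level to the receiver, then sum 10^(L/10).
forklift: 90.4 − 20·log₁₀(7.6/1.7) = 90.4 − 13.01 = 77.39 dB(A).
chiller: 91.3 − 20·log₁₀(22.9/1.7) = 91.3 − 22.59 = 68.71 dB(A).
pump: 80.7 − 20·log₁₀(18.1/1.7) = 80.7 − 20.54 = 60.16 dB(A).
Σ 10^(L/10) = 6.333e+07 → L_total = 10·log₁₀(6.333e+07) = 78.02 dB(A).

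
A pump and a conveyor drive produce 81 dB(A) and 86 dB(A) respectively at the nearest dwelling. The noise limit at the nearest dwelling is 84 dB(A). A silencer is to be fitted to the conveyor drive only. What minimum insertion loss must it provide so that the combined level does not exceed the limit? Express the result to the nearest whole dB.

5 dB

Fixed contribution from the other source: Σ 10^(L/10) = 10^(81/10) = 1.259e+08 (81.00 dB(A)).
The limit corresponds to 10^(84/10) = 2.512e+08; subtracting the fixed part leaves 1.253e+08 for the conveyor drive, i.e. 80.98 dB(A).
Required insertion loss = 86 − 80.98 = 5.02 dB.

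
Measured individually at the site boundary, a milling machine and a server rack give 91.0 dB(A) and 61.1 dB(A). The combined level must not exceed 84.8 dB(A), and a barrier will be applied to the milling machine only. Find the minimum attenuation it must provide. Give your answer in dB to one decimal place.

The untreated sources together contribute 10^(61.1/10) = 1.288e+06, i.e. 61.10 dB(A).
To meet 84.8 dB(A) overall, the treated milling machine may contribute at most 10^(84.8/10) − 1.288e+06 = 3.007e+08, i.e. 84.78 dB(A).
So the milling machine must be reduced from 91.0 to 84.78 dB(A): IL = 6.22 dB.

6.2 dB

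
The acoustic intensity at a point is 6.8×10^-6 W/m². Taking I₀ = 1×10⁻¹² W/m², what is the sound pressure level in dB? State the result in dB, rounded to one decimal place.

L = 10·log₁₀(I/I₀) = 10·log₁₀(6.8×10^-6/10⁻¹²) = 10·log₁₀(6.8×10^6).
L = 10·(0.8325 + 6) = 68.33 dB.

68.3 dB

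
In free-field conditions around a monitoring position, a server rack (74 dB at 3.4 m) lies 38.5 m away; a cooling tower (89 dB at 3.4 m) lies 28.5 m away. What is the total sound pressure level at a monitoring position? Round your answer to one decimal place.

70.6 dB

Apply inverse-square spreading to bring every level to the receiver, then sum 10^(L/10).
server rack: 74 − 20·log₁₀(38.5/3.4) = 74 − 21.08 = 52.92 dB.
cooling tower: 89 − 20·log₁₀(28.5/3.4) = 89 − 18.47 = 70.53 dB.
Σ 10^(L/10) = 1.150e+07 → L_total = 10·log₁₀(1.150e+07) = 70.61 dB.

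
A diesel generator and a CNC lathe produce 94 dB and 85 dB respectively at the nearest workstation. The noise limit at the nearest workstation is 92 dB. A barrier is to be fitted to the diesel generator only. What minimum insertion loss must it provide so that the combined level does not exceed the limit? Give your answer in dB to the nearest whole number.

3 dB

Fixed contribution from the other source: Σ 10^(L/10) = 10^(85/10) = 3.162e+08 (85.00 dB).
To meet 92 dB overall, the treated diesel generator may contribute at most 10^(92/10) − 3.162e+08 = 1.269e+09, i.e. 91.03 dB.
So the diesel generator must be reduced from 94 to 91.03 dB: IL = 2.97 dB.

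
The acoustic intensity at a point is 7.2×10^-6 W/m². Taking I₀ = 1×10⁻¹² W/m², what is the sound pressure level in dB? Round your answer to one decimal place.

68.6 dB

I/I₀ = 7.2×10^-6/10⁻¹² = 7.2×10^6, and L = 10·log₁₀(I/I₀).
L = 10·(0.8573 + 6) = 68.57 dB.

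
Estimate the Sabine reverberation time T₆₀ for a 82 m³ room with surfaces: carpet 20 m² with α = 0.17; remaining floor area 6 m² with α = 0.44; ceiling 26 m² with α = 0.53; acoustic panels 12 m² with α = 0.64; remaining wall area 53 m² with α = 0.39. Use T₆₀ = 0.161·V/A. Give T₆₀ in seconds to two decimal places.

Total absorption A = 20·0.17 + 6·0.44 + 26·0.53 + 12·0.64 + 53·0.39 = 48.17 m² sabins.
T₆₀ = 0.161·V/A = 0.161·82/48.17 = 0.274 s.

0.27 s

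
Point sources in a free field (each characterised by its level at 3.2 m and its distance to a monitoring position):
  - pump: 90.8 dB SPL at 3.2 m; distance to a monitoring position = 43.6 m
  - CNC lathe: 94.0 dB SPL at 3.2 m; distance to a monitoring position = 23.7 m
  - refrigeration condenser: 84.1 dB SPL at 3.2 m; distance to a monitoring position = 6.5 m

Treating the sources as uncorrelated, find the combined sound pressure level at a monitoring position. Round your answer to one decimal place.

Propagate each source to the receiver with L = L_ref − 20·log₁₀(r/r_ref), then add intensities.
pump: 90.8 − 20·log₁₀(43.6/3.2) = 90.8 − 22.69 = 68.11 dB SPL.
CNC lathe: 94.0 − 20·log₁₀(23.7/3.2) = 94.0 − 17.39 = 76.61 dB SPL.
refrigeration condenser: 84.1 − 20·log₁₀(6.5/3.2) = 84.1 − 6.16 = 77.94 dB SPL.
Σ 10^(L/10) = 1.146e+08 → L_total = 10·log₁₀(1.146e+08) = 80.59 dB SPL.

80.6 dB SPL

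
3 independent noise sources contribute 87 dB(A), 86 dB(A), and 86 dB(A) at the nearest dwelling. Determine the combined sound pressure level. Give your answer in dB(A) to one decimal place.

91.1 dB(A)

Incoherent sources combine by intensity addition: L_total = 10·log₁₀(Σ 10^(L_i/10)).
Σ 10^(L/10) = 10^(87/10) + 10^(86/10) + 10^(86/10) = 1.297e+09.
L_total = 10·log₁₀(1.297e+09) = 91.13 dB(A).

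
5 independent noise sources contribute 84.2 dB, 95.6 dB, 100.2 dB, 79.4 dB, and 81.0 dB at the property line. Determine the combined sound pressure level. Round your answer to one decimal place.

For uncorrelated sources the intensities add, so convert each level to linear form, sum, and take 10·log₁₀ of the total.
Σ 10^(L/10) = 10^(84.2/10) + 10^(95.6/10) + 10^(100.2/10) + 10^(79.4/10) + 10^(81.0/10) = 1.458e+10.
L_total = 10·log₁₀(1.458e+10) = 101.64 dB.

101.6 dB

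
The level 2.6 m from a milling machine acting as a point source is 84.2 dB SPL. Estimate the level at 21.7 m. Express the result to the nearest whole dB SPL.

Point-source attenuation: ΔL = 20·log₁₀(r₂/r₁) = 20·log₁₀(21.7/2.6) = 18.430 dB.
L₂ = 84.2 − 20·log₁₀(21.7/2.6) = 84.2 − 18.430 = 65.77 dB SPL.

66 dB SPL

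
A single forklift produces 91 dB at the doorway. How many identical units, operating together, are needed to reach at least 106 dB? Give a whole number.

Need L₁ + 10·log₁₀ N ≥ 106, i.e. log₁₀ N ≥ 1.50.
N ≥ 10^(15.0/10) = 31.623, so N = 32.

32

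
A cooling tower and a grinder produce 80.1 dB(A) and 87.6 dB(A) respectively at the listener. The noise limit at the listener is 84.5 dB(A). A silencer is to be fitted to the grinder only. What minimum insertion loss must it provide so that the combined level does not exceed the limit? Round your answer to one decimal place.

5.1 dB

The untreated sources together contribute 10^(80.1/10) = 1.023e+08, i.e. 80.10 dB(A).
To meet 84.5 dB(A) overall, the treated grinder may contribute at most 10^(84.5/10) − 1.023e+08 = 1.795e+08, i.e. 82.54 dB(A).
Required insertion loss = 87.6 − 82.54 = 5.06 dB.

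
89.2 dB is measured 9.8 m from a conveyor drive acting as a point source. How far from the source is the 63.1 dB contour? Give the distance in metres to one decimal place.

197.8 m

For a point source L₁ − L₂ = 20·log₁₀(r₂/r₁), so r₂ = r₁·10^((L₁−L₂)/20).
r₂ = 9.8·10^((89.2−63.1)/20) = 9.8·10^(26.1/20) = 197.80 m.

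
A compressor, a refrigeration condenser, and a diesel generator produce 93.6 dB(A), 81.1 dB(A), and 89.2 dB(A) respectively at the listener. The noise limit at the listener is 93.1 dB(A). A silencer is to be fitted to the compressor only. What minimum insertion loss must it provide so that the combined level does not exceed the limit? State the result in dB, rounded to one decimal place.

The untreated sources together contribute 10^(81.1/10) + 10^(89.2/10) = 9.606e+08, i.e. 89.83 dB(A).
To meet 93.1 dB(A) overall, the treated compressor may contribute at most 10^(93.1/10) − 9.606e+08 = 1.081e+09, i.e. 90.34 dB(A).
Required insertion loss = 93.6 − 90.34 = 3.26 dB.

3.3 dB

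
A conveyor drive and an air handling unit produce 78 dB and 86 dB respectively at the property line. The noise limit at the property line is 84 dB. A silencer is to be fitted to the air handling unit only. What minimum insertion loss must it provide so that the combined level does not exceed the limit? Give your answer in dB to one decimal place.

3.3 dB

Everything except the air handling unit sums to 10^(78/10) = 6.310e+07 in linear terms, 78.00 dB.
The limit corresponds to 10^(84/10) = 2.512e+08; subtracting the fixed part leaves 1.881e+08 for the air handling unit, i.e. 82.74 dB.
Required insertion loss = 86 − 82.74 = 3.26 dB.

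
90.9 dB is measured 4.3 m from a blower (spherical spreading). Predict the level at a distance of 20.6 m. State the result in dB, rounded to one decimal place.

77.3 dB

Spherical spreading from a point source gives a 20·log₁₀(r₂/r₁) drop.
L₂ = 90.9 − 20·log₁₀(20.6/4.3) = 90.9 − 13.608 = 77.29 dB.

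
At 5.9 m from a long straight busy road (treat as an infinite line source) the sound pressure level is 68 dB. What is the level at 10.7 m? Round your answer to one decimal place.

65.4 dB

Line-source attenuation: ΔL = 10·log₁₀(r₂/r₁) = 10·log₁₀(10.7/5.9) = 2.585 dB.
L₂ = 68 − 10·log₁₀(10.7/5.9) = 68 − 2.585 = 65.41 dB.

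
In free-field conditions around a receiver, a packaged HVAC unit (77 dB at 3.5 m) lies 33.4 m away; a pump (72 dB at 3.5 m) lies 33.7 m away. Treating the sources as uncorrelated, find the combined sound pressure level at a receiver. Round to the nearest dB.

Propagate each source to the receiver with L = L_ref − 20·log₁₀(r/r_ref), then add intensities.
packaged HVAC unit: 77 − 20·log₁₀(33.4/3.5) = 77 − 19.59 = 57.41 dB.
pump: 72 − 20·log₁₀(33.7/3.5) = 72 − 19.67 = 52.33 dB.
Σ 10^(L/10) = 7.213e+05 → L_total = 10·log₁₀(7.213e+05) = 58.58 dB.

59 dB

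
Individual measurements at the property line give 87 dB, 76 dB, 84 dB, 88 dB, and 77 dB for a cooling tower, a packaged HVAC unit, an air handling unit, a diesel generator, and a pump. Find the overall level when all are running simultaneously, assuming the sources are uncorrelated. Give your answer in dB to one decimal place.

91.7 dB

Incoherent sources combine by intensity addition: L_total = 10·log₁₀(Σ 10^(L_i/10)).
Σ 10^(L/10) = 10^(87/10) + 10^(76/10) + 10^(84/10) + 10^(88/10) + 10^(77/10) = 1.473e+09.
L_total = 10·log₁₀(1.473e+09) = 91.68 dB.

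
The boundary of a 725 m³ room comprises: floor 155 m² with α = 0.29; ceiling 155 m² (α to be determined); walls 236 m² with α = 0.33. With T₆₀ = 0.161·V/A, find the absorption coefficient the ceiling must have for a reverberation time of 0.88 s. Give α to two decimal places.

0.06

From T₆₀ = 0.161·V/A, the target T₆₀ = 0.88 s needs A = 0.161·725/0.88 = 132.64 m².
Absorption from the other surfaces = 155·0.29 + 236·0.33 = 122.83 m², so the ceiling must supply 9.81 m² over 155 m².
α = 9.81/155 = 0.063.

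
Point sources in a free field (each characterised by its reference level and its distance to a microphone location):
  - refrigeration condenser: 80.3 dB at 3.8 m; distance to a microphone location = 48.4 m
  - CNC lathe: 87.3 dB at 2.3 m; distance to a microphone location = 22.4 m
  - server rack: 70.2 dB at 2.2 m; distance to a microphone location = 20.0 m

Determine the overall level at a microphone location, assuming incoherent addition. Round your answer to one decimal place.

Apply inverse-square spreading to bring every level to the receiver, then sum 10^(L/10).
refrigeration condenser: 80.3 − 20·log₁₀(48.4/3.8) = 80.3 − 22.10 = 58.20 dB.
CNC lathe: 87.3 − 20·log₁₀(22.4/2.3) = 87.3 − 19.77 = 67.53 dB.
server rack: 70.2 − 20·log₁₀(20.0/2.2) = 70.2 − 19.17 = 51.03 dB.
Σ 10^(L/10) = 6.449e+06 → L_total = 10·log₁₀(6.449e+06) = 68.09 dB.

68.1 dB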